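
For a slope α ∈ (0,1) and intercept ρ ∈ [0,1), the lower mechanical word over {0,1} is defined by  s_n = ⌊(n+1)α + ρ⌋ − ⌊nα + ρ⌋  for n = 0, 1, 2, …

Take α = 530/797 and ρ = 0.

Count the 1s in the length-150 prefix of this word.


99

#1s = Σ_{n=0}^{149} s_n = Σ_{n=0}^{149} (⌊(n+1)α+ρ⌋ − ⌊nα+ρ⌋)
the sum telescopes: every ⌊nα+ρ⌋ with 0 < n < 150 appears once with + and once with −, leaving ⌊150α+ρ⌋ − ⌊0·α+ρ⌋
150α + ρ = (150·530) / 797 = 79500/797
ρ = 0/797
⌊79500/797⌋ = 99,  ⌊0/797⌋ = 0
#1s = 99 − 0 = 99


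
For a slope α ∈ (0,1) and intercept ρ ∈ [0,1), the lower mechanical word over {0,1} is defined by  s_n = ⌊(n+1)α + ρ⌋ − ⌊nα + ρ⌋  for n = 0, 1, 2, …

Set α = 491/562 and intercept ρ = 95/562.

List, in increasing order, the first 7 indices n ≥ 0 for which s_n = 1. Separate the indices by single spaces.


n=0: ⌊586/562⌋−⌊95/562⌋ = 1−0 = 1  ← one
n=1: ⌊1077/562⌋−⌊586/562⌋ = 1−1 = 0
n=2: ⌊1568/562⌋−⌊1077/562⌋ = 2−1 = 1  ← one
n=3: ⌊2059/562⌋−⌊1568/562⌋ = 3−2 = 1  ← one
n=4: ⌊2550/562⌋−⌊2059/562⌋ = 4−3 = 1  ← one
n=5: ⌊3041/562⌋−⌊2550/562⌋ = 5−4 = 1  ← one
n=6: ⌊3532/562⌋−⌊3041/562⌋ = 6−5 = 1  ← one
n=7: ⌊4023/562⌋−⌊3532/562⌋ = 7−6 = 1  ← one
positions of the first 7 ones: 0 2 3 4 5 6 7

0 2 3 4 5 6 7


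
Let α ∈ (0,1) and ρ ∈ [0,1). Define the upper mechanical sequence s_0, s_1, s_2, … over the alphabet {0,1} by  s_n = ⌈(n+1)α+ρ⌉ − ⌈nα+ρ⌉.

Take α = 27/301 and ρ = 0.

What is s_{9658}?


(n+1)α + ρ = (9659·27) / 301 = 260793/301
nα + ρ     = (9658·27) / 301 = 260766/301
⌈260793/301⌉ = 867,  ⌈260766/301⌉ = 867
s_{9658} = 867 − 867 = 0

0


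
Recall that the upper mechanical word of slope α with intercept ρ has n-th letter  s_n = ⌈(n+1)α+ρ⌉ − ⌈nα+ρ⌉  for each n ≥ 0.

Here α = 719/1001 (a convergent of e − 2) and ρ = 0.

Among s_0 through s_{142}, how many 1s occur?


103

#1s = Σ_{n=0}^{142} s_n = Σ_{n=0}^{142} (⌈(n+1)α+ρ⌉ − ⌈nα+ρ⌉)
the sum telescopes: every ⌈nα+ρ⌉ with 0 < n < 143 appears once with + and once with −, leaving ⌈143α+ρ⌉ − ⌈0·α+ρ⌉
143α + ρ = (143·719) / 1001 = 102817/1001
ρ = 0/1001
⌈102817/1001⌉ = 103,  ⌈0/1001⌉ = 0
#1s = 103 − 0 = 103


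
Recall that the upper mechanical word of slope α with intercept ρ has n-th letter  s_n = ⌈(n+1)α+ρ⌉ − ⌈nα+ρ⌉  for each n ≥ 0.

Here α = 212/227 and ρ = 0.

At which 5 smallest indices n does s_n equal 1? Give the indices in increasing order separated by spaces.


n=0: ⌈212/227⌉−⌈0/227⌉ = 1−0 = 1  ← one
n=1: ⌈424/227⌉−⌈212/227⌉ = 2−1 = 1  ← one
n=2: ⌈636/227⌉−⌈424/227⌉ = 3−2 = 1  ← one
n=3: ⌈848/227⌉−⌈636/227⌉ = 4−3 = 1  ← one
n=4: ⌈1060/227⌉−⌈848/227⌉ = 5−4 = 1  ← one
positions of the first 5 ones: 0 1 2 3 4

0 1 2 3 4


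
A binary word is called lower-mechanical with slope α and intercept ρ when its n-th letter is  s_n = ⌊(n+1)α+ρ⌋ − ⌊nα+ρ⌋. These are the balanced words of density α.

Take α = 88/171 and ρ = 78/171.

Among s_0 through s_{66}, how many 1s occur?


34

#1s = Σ_{n=0}^{66} s_n = Σ_{n=0}^{66} (⌊(n+1)α+ρ⌋ − ⌊nα+ρ⌋)
the sum telescopes: every ⌊nα+ρ⌋ with 0 < n < 67 appears once with + and once with −, leaving ⌊67α+ρ⌋ − ⌊0·α+ρ⌋
67α + ρ = (67·88 + 78) / 171 = 5974/171
ρ = 78/171
⌊5974/171⌋ = 34,  ⌊78/171⌋ = 0
#1s = 34 − 0 = 34


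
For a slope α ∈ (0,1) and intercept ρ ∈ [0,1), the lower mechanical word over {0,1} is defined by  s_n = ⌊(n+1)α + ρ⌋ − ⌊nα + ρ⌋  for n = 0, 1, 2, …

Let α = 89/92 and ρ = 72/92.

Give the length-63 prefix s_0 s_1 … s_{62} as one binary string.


n=0: ⌊(1·89+72)/92⌋ − ⌊(0·89+72)/92⌋ = ⌊161/92⌋ − ⌊72/92⌋ = 1 − 0 = 1
n=1: ⌊(2·89+72)/92⌋ − ⌊(1·89+72)/92⌋ = ⌊250/92⌋ − ⌊161/92⌋ = 2 − 1 = 1
n=2: ⌊(3·89+72)/92⌋ − ⌊(2·89+72)/92⌋ = ⌊339/92⌋ − ⌊250/92⌋ = 3 − 2 = 1
n=3: ⌊(4·89+72)/92⌋ − ⌊(3·89+72)/92⌋ = ⌊428/92⌋ − ⌊339/92⌋ = 4 − 3 = 1
n=4: ⌊(5·89+72)/92⌋ − ⌊(4·89+72)/92⌋ = ⌊517/92⌋ − ⌊428/92⌋ = 5 − 4 = 1
n=5: ⌊(6·89+72)/92⌋ − ⌊(5·89+72)/92⌋ = ⌊606/92⌋ − ⌊517/92⌋ = 6 − 5 = 1
n=6: ⌊(7·89+72)/92⌋ − ⌊(6·89+72)/92⌋ = ⌊695/92⌋ − ⌊606/92⌋ = 7 − 6 = 1
n=7: ⌊(8·89+72)/92⌋ − ⌊(7·89+72)/92⌋ = ⌊784/92⌋ − ⌊695/92⌋ = 8 − 7 = 1
n=8: ⌊(9·89+72)/92⌋ − ⌊(8·89+72)/92⌋ = ⌊873/92⌋ − ⌊784/92⌋ = 9 − 8 = 1
n=9: ⌊(10·89+72)/92⌋ − ⌊(9·89+72)/92⌋ = ⌊962/92⌋ − ⌊873/92⌋ = 10 − 9 = 1
n=10: ⌊(11·89+72)/92⌋ − ⌊(10·89+72)/92⌋ = ⌊1051/92⌋ − ⌊962/92⌋ = 11 − 10 = 1
n=11: ⌊(12·89+72)/92⌋ − ⌊(11·89+72)/92⌋ = ⌊1140/92⌋ − ⌊1051/92⌋ = 12 − 11 = 1
n=12: ⌊(13·89+72)/92⌋ − ⌊(12·89+72)/92⌋ = ⌊1229/92⌋ − ⌊1140/92⌋ = 13 − 12 = 1
n=13: ⌊(14·89+72)/92⌋ − ⌊(13·89+72)/92⌋ = ⌊1318/92⌋ − ⌊1229/92⌋ = 14 − 13 = 1
n=14: ⌊(15·89+72)/92⌋ − ⌊(14·89+72)/92⌋ = ⌊1407/92⌋ − ⌊1318/92⌋ = 15 − 14 = 1
n=15: ⌊(16·89+72)/92⌋ − ⌊(15·89+72)/92⌋ = ⌊1496/92⌋ − ⌊1407/92⌋ = 16 − 15 = 1
n=16: ⌊(17·89+72)/92⌋ − ⌊(16·89+72)/92⌋ = ⌊1585/92⌋ − ⌊1496/92⌋ = 17 − 16 = 1
n=17: ⌊(18·89+72)/92⌋ − ⌊(17·89+72)/92⌋ = ⌊1674/92⌋ − ⌊1585/92⌋ = 18 − 17 = 1
n=18: ⌊(19·89+72)/92⌋ − ⌊(18·89+72)/92⌋ = ⌊1763/92⌋ − ⌊1674/92⌋ = 19 − 18 = 1
n=19: ⌊(20·89+72)/92⌋ − ⌊(19·89+72)/92⌋ = ⌊1852/92⌋ − ⌊1763/92⌋ = 20 − 19 = 1
n=20: ⌊(21·89+72)/92⌋ − ⌊(20·89+72)/92⌋ = ⌊1941/92⌋ − ⌊1852/92⌋ = 21 − 20 = 1
n=21: ⌊(22·89+72)/92⌋ − ⌊(21·89+72)/92⌋ = ⌊2030/92⌋ − ⌊1941/92⌋ = 22 − 21 = 1
n=22: ⌊(23·89+72)/92⌋ − ⌊(22·89+72)/92⌋ = ⌊2119/92⌋ − ⌊2030/92⌋ = 23 − 22 = 1
n=23: ⌊(24·89+72)/92⌋ − ⌊(23·89+72)/92⌋ = ⌊2208/92⌋ − ⌊2119/92⌋ = 24 − 23 = 1
n=24: ⌊(25·89+72)/92⌋ − ⌊(24·89+72)/92⌋ = ⌊2297/92⌋ − ⌊2208/92⌋ = 24 − 24 = 0
n=25: ⌊(26·89+72)/92⌋ − ⌊(25·89+72)/92⌋ = ⌊2386/92⌋ − ⌊2297/92⌋ = 25 − 24 = 1
n=26: ⌊(27·89+72)/92⌋ − ⌊(26·89+72)/92⌋ = ⌊2475/92⌋ − ⌊2386/92⌋ = 26 − 25 = 1
n=27: ⌊(28·89+72)/92⌋ − ⌊(27·89+72)/92⌋ = ⌊2564/92⌋ − ⌊2475/92⌋ = 27 − 26 = 1
n=28: ⌊(29·89+72)/92⌋ − ⌊(28·89+72)/92⌋ = ⌊2653/92⌋ − ⌊2564/92⌋ = 28 − 27 = 1
n=29: ⌊(30·89+72)/92⌋ − ⌊(29·89+72)/92⌋ = ⌊2742/92⌋ − ⌊2653/92⌋ = 29 − 28 = 1
n=30: ⌊(31·89+72)/92⌋ − ⌊(30·89+72)/92⌋ = ⌊2831/92⌋ − ⌊2742/92⌋ = 30 − 29 = 1
n=31: ⌊(32·89+72)/92⌋ − ⌊(31·89+72)/92⌋ = ⌊2920/92⌋ − ⌊2831/92⌋ = 31 − 30 = 1
n=32: ⌊(33·89+72)/92⌋ − ⌊(32·89+72)/92⌋ = ⌊3009/92⌋ − ⌊2920/92⌋ = 32 − 31 = 1
n=33: ⌊(34·89+72)/92⌋ − ⌊(33·89+72)/92⌋ = ⌊3098/92⌋ − ⌊3009/92⌋ = 33 − 32 = 1
n=34: ⌊(35·89+72)/92⌋ − ⌊(34·89+72)/92⌋ = ⌊3187/92⌋ − ⌊3098/92⌋ = 34 − 33 = 1
n=35: ⌊(36·89+72)/92⌋ − ⌊(35·89+72)/92⌋ = ⌊3276/92⌋ − ⌊3187/92⌋ = 35 − 34 = 1
n=36: ⌊(37·89+72)/92⌋ − ⌊(36·89+72)/92⌋ = ⌊3365/92⌋ − ⌊3276/92⌋ = 36 − 35 = 1
n=37: ⌊(38·89+72)/92⌋ − ⌊(37·89+72)/92⌋ = ⌊3454/92⌋ − ⌊3365/92⌋ = 37 − 36 = 1
n=38: ⌊(39·89+72)/92⌋ − ⌊(38·89+72)/92⌋ = ⌊3543/92⌋ − ⌊3454/92⌋ = 38 − 37 = 1
n=39: ⌊(40·89+72)/92⌋ − ⌊(39·89+72)/92⌋ = ⌊3632/92⌋ − ⌊3543/92⌋ = 39 − 38 = 1
n=40: ⌊(41·89+72)/92⌋ − ⌊(40·89+72)/92⌋ = ⌊3721/92⌋ − ⌊3632/92⌋ = 40 − 39 = 1
n=41: ⌊(42·89+72)/92⌋ − ⌊(41·89+72)/92⌋ = ⌊3810/92⌋ − ⌊3721/92⌋ = 41 − 40 = 1
n=42: ⌊(43·89+72)/92⌋ − ⌊(42·89+72)/92⌋ = ⌊3899/92⌋ − ⌊3810/92⌋ = 42 − 41 = 1
n=43: ⌊(44·89+72)/92⌋ − ⌊(43·89+72)/92⌋ = ⌊3988/92⌋ − ⌊3899/92⌋ = 43 − 42 = 1
n=44: ⌊(45·89+72)/92⌋ − ⌊(44·89+72)/92⌋ = ⌊4077/92⌋ − ⌊3988/92⌋ = 44 − 43 = 1
n=45: ⌊(46·89+72)/92⌋ − ⌊(45·89+72)/92⌋ = ⌊4166/92⌋ − ⌊4077/92⌋ = 45 − 44 = 1
n=46: ⌊(47·89+72)/92⌋ − ⌊(46·89+72)/92⌋ = ⌊4255/92⌋ − ⌊4166/92⌋ = 46 − 45 = 1
n=47: ⌊(48·89+72)/92⌋ − ⌊(47·89+72)/92⌋ = ⌊4344/92⌋ − ⌊4255/92⌋ = 47 − 46 = 1
n=48: ⌊(49·89+72)/92⌋ − ⌊(48·89+72)/92⌋ = ⌊4433/92⌋ − ⌊4344/92⌋ = 48 − 47 = 1
n=49: ⌊(50·89+72)/92⌋ − ⌊(49·89+72)/92⌋ = ⌊4522/92⌋ − ⌊4433/92⌋ = 49 − 48 = 1
n=50: ⌊(51·89+72)/92⌋ − ⌊(50·89+72)/92⌋ = ⌊4611/92⌋ − ⌊4522/92⌋ = 50 − 49 = 1
n=51: ⌊(52·89+72)/92⌋ − ⌊(51·89+72)/92⌋ = ⌊4700/92⌋ − ⌊4611/92⌋ = 51 − 50 = 1
n=52: ⌊(53·89+72)/92⌋ − ⌊(52·89+72)/92⌋ = ⌊4789/92⌋ − ⌊4700/92⌋ = 52 − 51 = 1
n=53: ⌊(54·89+72)/92⌋ − ⌊(53·89+72)/92⌋ = ⌊4878/92⌋ − ⌊4789/92⌋ = 53 − 52 = 1
n=54: ⌊(55·89+72)/92⌋ − ⌊(54·89+72)/92⌋ = ⌊4967/92⌋ − ⌊4878/92⌋ = 53 − 53 = 0
n=55: ⌊(56·89+72)/92⌋ − ⌊(55·89+72)/92⌋ = ⌊5056/92⌋ − ⌊4967/92⌋ = 54 − 53 = 1
n=56: ⌊(57·89+72)/92⌋ − ⌊(56·89+72)/92⌋ = ⌊5145/92⌋ − ⌊5056/92⌋ = 55 − 54 = 1
n=57: ⌊(58·89+72)/92⌋ − ⌊(57·89+72)/92⌋ = ⌊5234/92⌋ − ⌊5145/92⌋ = 56 − 55 = 1
n=58: ⌊(59·89+72)/92⌋ − ⌊(58·89+72)/92⌋ = ⌊5323/92⌋ − ⌊5234/92⌋ = 57 − 56 = 1
n=59: ⌊(60·89+72)/92⌋ − ⌊(59·89+72)/92⌋ = ⌊5412/92⌋ − ⌊5323/92⌋ = 58 − 57 = 1
n=60: ⌊(61·89+72)/92⌋ − ⌊(60·89+72)/92⌋ = ⌊5501/92⌋ − ⌊5412/92⌋ = 59 − 58 = 1
n=61: ⌊(62·89+72)/92⌋ − ⌊(61·89+72)/92⌋ = ⌊5590/92⌋ − ⌊5501/92⌋ = 60 − 59 = 1
n=62: ⌊(63·89+72)/92⌋ − ⌊(62·89+72)/92⌋ = ⌊5679/92⌋ − ⌊5590/92⌋ = 61 − 60 = 1

111111111111111111111111011111111111111111111111111111011111111


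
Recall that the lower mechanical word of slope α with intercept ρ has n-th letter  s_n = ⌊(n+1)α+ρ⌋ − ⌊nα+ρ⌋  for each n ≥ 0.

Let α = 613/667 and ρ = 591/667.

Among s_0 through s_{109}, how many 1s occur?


#1s = Σ_{n=0}^{109} s_n = Σ_{n=0}^{109} (⌊(n+1)α+ρ⌋ − ⌊nα+ρ⌋)
the sum telescopes: every ⌊nα+ρ⌋ with 0 < n < 110 appears once with + and once with −, leaving ⌊110α+ρ⌋ − ⌊0·α+ρ⌋
110α + ρ = (110·613 + 591) / 667 = 68021/667
ρ = 591/667
⌊68021/667⌋ = 101,  ⌊591/667⌋ = 0
#1s = 101 − 0 = 101

101


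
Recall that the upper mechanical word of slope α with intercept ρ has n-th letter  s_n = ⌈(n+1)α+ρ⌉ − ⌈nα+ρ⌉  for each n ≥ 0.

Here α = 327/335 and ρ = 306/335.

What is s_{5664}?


(n+1)α + ρ = (5665·327 + 306) / 335 = 1852761/335
nα + ρ     = (5664·327 + 306) / 335 = 1852434/335
⌈1852761/335⌉ = 5531,  ⌈1852434/335⌉ = 5530
s_{5664} = 5531 − 5530 = 1

1


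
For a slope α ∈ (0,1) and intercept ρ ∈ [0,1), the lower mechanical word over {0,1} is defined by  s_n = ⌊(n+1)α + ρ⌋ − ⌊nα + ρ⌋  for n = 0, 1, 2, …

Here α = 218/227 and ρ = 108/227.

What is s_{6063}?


1

(n+1)α + ρ = (6064·218 + 108) / 227 = 1322060/227
nα + ρ     = (6063·218 + 108) / 227 = 1321842/227
⌊1322060/227⌋ = 5824,  ⌊1321842/227⌋ = 5823
s_{6063} = 5824 − 5823 = 1


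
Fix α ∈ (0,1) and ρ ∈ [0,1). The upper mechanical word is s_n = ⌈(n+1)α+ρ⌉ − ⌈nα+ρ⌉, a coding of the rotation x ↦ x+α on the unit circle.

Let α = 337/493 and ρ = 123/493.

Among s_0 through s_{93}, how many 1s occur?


64

#1s = Σ_{n=0}^{93} s_n = Σ_{n=0}^{93} (⌈(n+1)α+ρ⌉ − ⌈nα+ρ⌉)
the sum telescopes: every ⌈nα+ρ⌉ with 0 < n < 94 appears once with + and once with −, leaving ⌈94α+ρ⌉ − ⌈0·α+ρ⌉
94α + ρ = (94·337 + 123) / 493 = 31801/493
ρ = 123/493
⌈31801/493⌉ = 65,  ⌈123/493⌉ = 1
#1s = 65 − 1 = 64


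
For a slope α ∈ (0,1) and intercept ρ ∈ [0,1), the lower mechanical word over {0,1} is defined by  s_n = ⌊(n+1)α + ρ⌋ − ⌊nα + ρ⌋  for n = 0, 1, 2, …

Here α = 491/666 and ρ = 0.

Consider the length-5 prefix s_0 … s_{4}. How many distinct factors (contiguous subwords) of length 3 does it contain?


3

t_n = ⌊(n·491)/666⌋ for n = 0 … 5:
  n=0…5: ⌊0/666⌋=0 ⌊491/666⌋=0 ⌊982/666⌋=1 ⌊1473/666⌋=2 ⌊1964/666⌋=2 ⌊2455/666⌋=3
s_n = t_(n+1) − t_n for n = 0 … 4 gives
prefix = 01101
slide a length-3 window over [0..2] … [2..4] (3 windows); first occurrence of each distinct factor:
  [  0..  2] 011
  [  1..  3] 110
  [  2..  4] 101
distinct factors: {011, 101, 110}
count = 3  (Sturmian bound for length 3 is 4)


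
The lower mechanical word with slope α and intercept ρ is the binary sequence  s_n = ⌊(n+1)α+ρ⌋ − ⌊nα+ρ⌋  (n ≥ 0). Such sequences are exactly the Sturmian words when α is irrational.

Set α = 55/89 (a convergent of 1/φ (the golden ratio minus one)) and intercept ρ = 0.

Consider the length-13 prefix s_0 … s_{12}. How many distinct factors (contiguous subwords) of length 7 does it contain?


t_n = ⌊(n·55)/89⌋ for n = 0 … 13:
  n=0…9: ⌊0/89⌋=0 ⌊55/89⌋=0 ⌊110/89⌋=1 ⌊165/89⌋=1 ⌊220/89⌋=2 ⌊275/89⌋=3 ⌊330/89⌋=3 ⌊385/89⌋=4 ⌊440/89⌋=4 ⌊495/89⌋=5
  n=10…13: ⌊550/89⌋=6 ⌊605/89⌋=6 ⌊660/89⌋=7 ⌊715/89⌋=8
s_n = t_(n+1) − t_n for n = 0 … 12 gives
prefix = 0101101011011
slide a length-7 window over [0..6] … [6..12] (7 windows); first occurrence of each distinct factor:
  [  0..  6] 0101101
  [  1..  7] 1011010
  [  2..  8] 0110101
  [  3..  9] 1101011
  [  4.. 10] 1010110
  [  6.. 12] 1011011
  (the other 1 window repeats one of these)
distinct factors: {0101101, 0110101, 1010110, 1011010, 1011011, 1101011}
count = 6  (Sturmian bound for length 7 is 8)

6


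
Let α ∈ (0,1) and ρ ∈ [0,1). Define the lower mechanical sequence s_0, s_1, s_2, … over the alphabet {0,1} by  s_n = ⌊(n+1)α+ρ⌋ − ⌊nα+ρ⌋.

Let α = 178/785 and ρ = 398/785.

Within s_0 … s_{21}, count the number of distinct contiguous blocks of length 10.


11

t_n = ⌊(n·178+398)/785⌋ for n = 0 … 22:
  n=0…9: ⌊398/785⌋=0 ⌊576/785⌋=0 ⌊754/785⌋=0 ⌊932/785⌋=1 ⌊1110/785⌋=1 ⌊1288/785⌋=1 ⌊1466/785⌋=1 ⌊1644/785⌋=2 ⌊1822/785⌋=2 ⌊2000/785⌋=2
  n=10…19: ⌊2178/785⌋=2 ⌊2356/785⌋=3 ⌊2534/785⌋=3 ⌊2712/785⌋=3 ⌊2890/785⌋=3 ⌊3068/785⌋=3 ⌊3246/785⌋=4 ⌊3424/785⌋=4 ⌊3602/785⌋=4 ⌊3780/785⌋=4
  n=20…22: ⌊3958/785⌋=5 ⌊4136/785⌋=5 ⌊4314/785⌋=5
s_n = t_(n+1) − t_n for n = 0 … 21 gives
prefix = 0010001000100001000100
slide a length-10 window over [0..9] … [12..21] (13 windows); first occurrence of each distinct factor:
  [  0..  9] 0010001000
  [  1.. 10] 0100010001
  [  2.. 11] 1000100010
  [  3.. 12] 0001000100
  [  5.. 14] 0100010000
  [  6.. 15] 1000100001
  [  7.. 16] 0001000010
  [  8.. 17] 0010000100
  [  9.. 18] 0100001000
  [ 10.. 19] 1000010001
  [ 11.. 20] 0000100010
  (the other 2 windows repeat one of these)
distinct factors: {0000100010, 0001000010, 0001000100, 0010000100, 0010001000, 0100001000, 0100010000, 0100010001, 1000010001, 1000100001, 1000100010}
count = 11  (Sturmian bound for length 10 is 11)


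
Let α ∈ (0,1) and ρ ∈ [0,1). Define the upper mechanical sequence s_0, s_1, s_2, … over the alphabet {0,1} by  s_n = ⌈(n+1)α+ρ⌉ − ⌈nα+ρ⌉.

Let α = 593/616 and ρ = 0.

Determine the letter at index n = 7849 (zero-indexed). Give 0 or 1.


1

(n+1)α + ρ = (7850·593) / 616 = 4655050/616
nα + ρ     = (7849·593) / 616 = 4654457/616
⌈4655050/616⌉ = 7557,  ⌈4654457/616⌉ = 7556
s_{7849} = 7557 − 7556 = 1


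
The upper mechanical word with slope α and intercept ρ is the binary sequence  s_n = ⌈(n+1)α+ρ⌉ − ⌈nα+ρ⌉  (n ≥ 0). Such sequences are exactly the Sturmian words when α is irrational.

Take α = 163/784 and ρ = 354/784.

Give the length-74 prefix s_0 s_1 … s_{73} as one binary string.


00100001000010000100010000100001000010000100010000100001000010000100010000

n=0: ⌈(1·163+354)/784⌉ − ⌈(0·163+354)/784⌉ = ⌈517/784⌉ − ⌈354/784⌉ = 1 − 1 = 0
n=1: ⌈(2·163+354)/784⌉ − ⌈(1·163+354)/784⌉ = ⌈680/784⌉ − ⌈517/784⌉ = 1 − 1 = 0
n=2: ⌈(3·163+354)/784⌉ − ⌈(2·163+354)/784⌉ = ⌈843/784⌉ − ⌈680/784⌉ = 2 − 1 = 1
n=3: ⌈(4·163+354)/784⌉ − ⌈(3·163+354)/784⌉ = ⌈1006/784⌉ − ⌈843/784⌉ = 2 − 2 = 0
n=4: ⌈(5·163+354)/784⌉ − ⌈(4·163+354)/784⌉ = ⌈1169/784⌉ − ⌈1006/784⌉ = 2 − 2 = 0
n=5: ⌈(6·163+354)/784⌉ − ⌈(5·163+354)/784⌉ = ⌈1332/784⌉ − ⌈1169/784⌉ = 2 − 2 = 0
n=6: ⌈(7·163+354)/784⌉ − ⌈(6·163+354)/784⌉ = ⌈1495/784⌉ − ⌈1332/784⌉ = 2 − 2 = 0
n=7: ⌈(8·163+354)/784⌉ − ⌈(7·163+354)/784⌉ = ⌈1658/784⌉ − ⌈1495/784⌉ = 3 − 2 = 1
n=8: ⌈(9·163+354)/784⌉ − ⌈(8·163+354)/784⌉ = ⌈1821/784⌉ − ⌈1658/784⌉ = 3 − 3 = 0
n=9: ⌈(10·163+354)/784⌉ − ⌈(9·163+354)/784⌉ = ⌈1984/784⌉ − ⌈1821/784⌉ = 3 − 3 = 0
n=10: ⌈(11·163+354)/784⌉ − ⌈(10·163+354)/784⌉ = ⌈2147/784⌉ − ⌈1984/784⌉ = 3 − 3 = 0
n=11: ⌈(12·163+354)/784⌉ − ⌈(11·163+354)/784⌉ = ⌈2310/784⌉ − ⌈2147/784⌉ = 3 − 3 = 0
n=12: ⌈(13·163+354)/784⌉ − ⌈(12·163+354)/784⌉ = ⌈2473/784⌉ − ⌈2310/784⌉ = 4 − 3 = 1
n=13: ⌈(14·163+354)/784⌉ − ⌈(13·163+354)/784⌉ = ⌈2636/784⌉ − ⌈2473/784⌉ = 4 − 4 = 0
n=14: ⌈(15·163+354)/784⌉ − ⌈(14·163+354)/784⌉ = ⌈2799/784⌉ − ⌈2636/784⌉ = 4 − 4 = 0
n=15: ⌈(16·163+354)/784⌉ − ⌈(15·163+354)/784⌉ = ⌈2962/784⌉ − ⌈2799/784⌉ = 4 − 4 = 0
n=16: ⌈(17·163+354)/784⌉ − ⌈(16·163+354)/784⌉ = ⌈3125/784⌉ − ⌈2962/784⌉ = 4 − 4 = 0
n=17: ⌈(18·163+354)/784⌉ − ⌈(17·163+354)/784⌉ = ⌈3288/784⌉ − ⌈3125/784⌉ = 5 − 4 = 1
n=18: ⌈(19·163+354)/784⌉ − ⌈(18·163+354)/784⌉ = ⌈3451/784⌉ − ⌈3288/784⌉ = 5 − 5 = 0
n=19: ⌈(20·163+354)/784⌉ − ⌈(19·163+354)/784⌉ = ⌈3614/784⌉ − ⌈3451/784⌉ = 5 − 5 = 0
n=20: ⌈(21·163+354)/784⌉ − ⌈(20·163+354)/784⌉ = ⌈3777/784⌉ − ⌈3614/784⌉ = 5 − 5 = 0
n=21: ⌈(22·163+354)/784⌉ − ⌈(21·163+354)/784⌉ = ⌈3940/784⌉ − ⌈3777/784⌉ = 6 − 5 = 1
n=22: ⌈(23·163+354)/784⌉ − ⌈(22·163+354)/784⌉ = ⌈4103/784⌉ − ⌈3940/784⌉ = 6 − 6 = 0
n=23: ⌈(24·163+354)/784⌉ − ⌈(23·163+354)/784⌉ = ⌈4266/784⌉ − ⌈4103/784⌉ = 6 − 6 = 0
n=24: ⌈(25·163+354)/784⌉ − ⌈(24·163+354)/784⌉ = ⌈4429/784⌉ − ⌈4266/784⌉ = 6 − 6 = 0
n=25: ⌈(26·163+354)/784⌉ − ⌈(25·163+354)/784⌉ = ⌈4592/784⌉ − ⌈4429/784⌉ = 6 − 6 = 0
n=26: ⌈(27·163+354)/784⌉ − ⌈(26·163+354)/784⌉ = ⌈4755/784⌉ − ⌈4592/784⌉ = 7 − 6 = 1
n=27: ⌈(28·163+354)/784⌉ − ⌈(27·163+354)/784⌉ = ⌈4918/784⌉ − ⌈4755/784⌉ = 7 − 7 = 0
n=28: ⌈(29·163+354)/784⌉ − ⌈(28·163+354)/784⌉ = ⌈5081/784⌉ − ⌈4918/784⌉ = 7 − 7 = 0
n=29: ⌈(30·163+354)/784⌉ − ⌈(29·163+354)/784⌉ = ⌈5244/784⌉ − ⌈5081/784⌉ = 7 − 7 = 0
n=30: ⌈(31·163+354)/784⌉ − ⌈(30·163+354)/784⌉ = ⌈5407/784⌉ − ⌈5244/784⌉ = 7 − 7 = 0
n=31: ⌈(32·163+354)/784⌉ − ⌈(31·163+354)/784⌉ = ⌈5570/784⌉ − ⌈5407/784⌉ = 8 − 7 = 1
n=32: ⌈(33·163+354)/784⌉ − ⌈(32·163+354)/784⌉ = ⌈5733/784⌉ − ⌈5570/784⌉ = 8 − 8 = 0
n=33: ⌈(34·163+354)/784⌉ − ⌈(33·163+354)/784⌉ = ⌈5896/784⌉ − ⌈5733/784⌉ = 8 − 8 = 0
n=34: ⌈(35·163+354)/784⌉ − ⌈(34·163+354)/784⌉ = ⌈6059/784⌉ − ⌈5896/784⌉ = 8 − 8 = 0
n=35: ⌈(36·163+354)/784⌉ − ⌈(35·163+354)/784⌉ = ⌈6222/784⌉ − ⌈6059/784⌉ = 8 − 8 = 0
n=36: ⌈(37·163+354)/784⌉ − ⌈(36·163+354)/784⌉ = ⌈6385/784⌉ − ⌈6222/784⌉ = 9 − 8 = 1
n=37: ⌈(38·163+354)/784⌉ − ⌈(37·163+354)/784⌉ = ⌈6548/784⌉ − ⌈6385/784⌉ = 9 − 9 = 0
n=38: ⌈(39·163+354)/784⌉ − ⌈(38·163+354)/784⌉ = ⌈6711/784⌉ − ⌈6548/784⌉ = 9 − 9 = 0
n=39: ⌈(40·163+354)/784⌉ − ⌈(39·163+354)/784⌉ = ⌈6874/784⌉ − ⌈6711/784⌉ = 9 − 9 = 0
n=40: ⌈(41·163+354)/784⌉ − ⌈(40·163+354)/784⌉ = ⌈7037/784⌉ − ⌈6874/784⌉ = 9 − 9 = 0
n=41: ⌈(42·163+354)/784⌉ − ⌈(41·163+354)/784⌉ = ⌈7200/784⌉ − ⌈7037/784⌉ = 10 − 9 = 1
n=42: ⌈(43·163+354)/784⌉ − ⌈(42·163+354)/784⌉ = ⌈7363/784⌉ − ⌈7200/784⌉ = 10 − 10 = 0
n=43: ⌈(44·163+354)/784⌉ − ⌈(43·163+354)/784⌉ = ⌈7526/784⌉ − ⌈7363/784⌉ = 10 − 10 = 0
n=44: ⌈(45·163+354)/784⌉ − ⌈(44·163+354)/784⌉ = ⌈7689/784⌉ − ⌈7526/784⌉ = 10 − 10 = 0
n=45: ⌈(46·163+354)/784⌉ − ⌈(45·163+354)/784⌉ = ⌈7852/784⌉ − ⌈7689/784⌉ = 11 − 10 = 1
n=46: ⌈(47·163+354)/784⌉ − ⌈(46·163+354)/784⌉ = ⌈8015/784⌉ − ⌈7852/784⌉ = 11 − 11 = 0
n=47: ⌈(48·163+354)/784⌉ − ⌈(47·163+354)/784⌉ = ⌈8178/784⌉ − ⌈8015/784⌉ = 11 − 11 = 0
n=48: ⌈(49·163+354)/784⌉ − ⌈(48·163+354)/784⌉ = ⌈8341/784⌉ − ⌈8178/784⌉ = 11 − 11 = 0
n=49: ⌈(50·163+354)/784⌉ − ⌈(49·163+354)/784⌉ = ⌈8504/784⌉ − ⌈8341/784⌉ = 11 − 11 = 0
n=50: ⌈(51·163+354)/784⌉ − ⌈(50·163+354)/784⌉ = ⌈8667/784⌉ − ⌈8504/784⌉ = 12 − 11 = 1
n=51: ⌈(52·163+354)/784⌉ − ⌈(51·163+354)/784⌉ = ⌈8830/784⌉ − ⌈8667/784⌉ = 12 − 12 = 0
n=52: ⌈(53·163+354)/784⌉ − ⌈(52·163+354)/784⌉ = ⌈8993/784⌉ − ⌈8830/784⌉ = 12 − 12 = 0
n=53: ⌈(54·163+354)/784⌉ − ⌈(53·163+354)/784⌉ = ⌈9156/784⌉ − ⌈8993/784⌉ = 12 − 12 = 0
n=54: ⌈(55·163+354)/784⌉ − ⌈(54·163+354)/784⌉ = ⌈9319/784⌉ − ⌈9156/784⌉ = 12 − 12 = 0
n=55: ⌈(56·163+354)/784⌉ − ⌈(55·163+354)/784⌉ = ⌈9482/784⌉ − ⌈9319/784⌉ = 13 − 12 = 1
n=56: ⌈(57·163+354)/784⌉ − ⌈(56·163+354)/784⌉ = ⌈9645/784⌉ − ⌈9482/784⌉ = 13 − 13 = 0
n=57: ⌈(58·163+354)/784⌉ − ⌈(57·163+354)/784⌉ = ⌈9808/784⌉ − ⌈9645/784⌉ = 13 − 13 = 0
n=58: ⌈(59·163+354)/784⌉ − ⌈(58·163+354)/784⌉ = ⌈9971/784⌉ − ⌈9808/784⌉ = 13 − 13 = 0
n=59: ⌈(60·163+354)/784⌉ − ⌈(59·163+354)/784⌉ = ⌈10134/784⌉ − ⌈9971/784⌉ = 13 − 13 = 0
n=60: ⌈(61·163+354)/784⌉ − ⌈(60·163+354)/784⌉ = ⌈10297/784⌉ − ⌈10134/784⌉ = 14 − 13 = 1
n=61: ⌈(62·163+354)/784⌉ − ⌈(61·163+354)/784⌉ = ⌈10460/784⌉ − ⌈10297/784⌉ = 14 − 14 = 0
n=62: ⌈(63·163+354)/784⌉ − ⌈(62·163+354)/784⌉ = ⌈10623/784⌉ − ⌈10460/784⌉ = 14 − 14 = 0
n=63: ⌈(64·163+354)/784⌉ − ⌈(63·163+354)/784⌉ = ⌈10786/784⌉ − ⌈10623/784⌉ = 14 − 14 = 0
n=64: ⌈(65·163+354)/784⌉ − ⌈(64·163+354)/784⌉ = ⌈10949/784⌉ − ⌈10786/784⌉ = 14 − 14 = 0
n=65: ⌈(66·163+354)/784⌉ − ⌈(65·163+354)/784⌉ = ⌈11112/784⌉ − ⌈10949/784⌉ = 15 − 14 = 1
n=66: ⌈(67·163+354)/784⌉ − ⌈(66·163+354)/784⌉ = ⌈11275/784⌉ − ⌈11112/784⌉ = 15 − 15 = 0
n=67: ⌈(68·163+354)/784⌉ − ⌈(67·163+354)/784⌉ = ⌈11438/784⌉ − ⌈11275/784⌉ = 15 − 15 = 0
n=68: ⌈(69·163+354)/784⌉ − ⌈(68·163+354)/784⌉ = ⌈11601/784⌉ − ⌈11438/784⌉ = 15 − 15 = 0
n=69: ⌈(70·163+354)/784⌉ − ⌈(69·163+354)/784⌉ = ⌈11764/784⌉ − ⌈11601/784⌉ = 16 − 15 = 1
n=70: ⌈(71·163+354)/784⌉ − ⌈(70·163+354)/784⌉ = ⌈11927/784⌉ − ⌈11764/784⌉ = 16 − 16 = 0
n=71: ⌈(72·163+354)/784⌉ − ⌈(71·163+354)/784⌉ = ⌈12090/784⌉ − ⌈11927/784⌉ = 16 − 16 = 0
n=72: ⌈(73·163+354)/784⌉ − ⌈(72·163+354)/784⌉ = ⌈12253/784⌉ − ⌈12090/784⌉ = 16 − 16 = 0
n=73: ⌈(74·163+354)/784⌉ − ⌈(73·163+354)/784⌉ = ⌈12416/784⌉ − ⌈12253/784⌉ = 16 − 16 = 0


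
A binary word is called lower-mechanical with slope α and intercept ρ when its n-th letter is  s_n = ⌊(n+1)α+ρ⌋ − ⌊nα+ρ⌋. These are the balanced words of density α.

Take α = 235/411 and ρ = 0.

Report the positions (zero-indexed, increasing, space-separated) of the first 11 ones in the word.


1 3 5 6 8 10 12 13 15 17 19

n=0: ⌊235/411⌋−⌊0/411⌋ = 0−0 = 0
n=1: ⌊470/411⌋−⌊235/411⌋ = 1−0 = 1  ← one
n=2: ⌊705/411⌋−⌊470/411⌋ = 1−1 = 0
n=3: ⌊940/411⌋−⌊705/411⌋ = 2−1 = 1  ← one
n=4: ⌊1175/411⌋−⌊940/411⌋ = 2−2 = 0
n=5: ⌊1410/411⌋−⌊1175/411⌋ = 3−2 = 1  ← one
n=6: ⌊1645/411⌋−⌊1410/411⌋ = 4−3 = 1  ← one
n=7: ⌊1880/411⌋−⌊1645/411⌋ = 4−4 = 0
n=8: ⌊2115/411⌋−⌊1880/411⌋ = 5−4 = 1  ← one
n=9: ⌊2350/411⌋−⌊2115/411⌋ = 5−5 = 0
n=10: ⌊2585/411⌋−⌊2350/411⌋ = 6−5 = 1  ← one
n=11: ⌊2820/411⌋−⌊2585/411⌋ = 6−6 = 0
n=12: ⌊3055/411⌋−⌊2820/411⌋ = 7−6 = 1  ← one
n=13: ⌊3290/411⌋−⌊3055/411⌋ = 8−7 = 1  ← one
n=14: ⌊3525/411⌋−⌊3290/411⌋ = 8−8 = 0
n=15: ⌊3760/411⌋−⌊3525/411⌋ = 9−8 = 1  ← one
n=16: ⌊3995/411⌋−⌊3760/411⌋ = 9−9 = 0
n=17: ⌊4230/411⌋−⌊3995/411⌋ = 10−9 = 1  ← one
n=18: ⌊4465/411⌋−⌊4230/411⌋ = 10−10 = 0
n=19: ⌊4700/411⌋−⌊4465/411⌋ = 11−10 = 1  ← one
positions of the first 11 ones: 1 3 5 6 8 10 12 13 15 17 19


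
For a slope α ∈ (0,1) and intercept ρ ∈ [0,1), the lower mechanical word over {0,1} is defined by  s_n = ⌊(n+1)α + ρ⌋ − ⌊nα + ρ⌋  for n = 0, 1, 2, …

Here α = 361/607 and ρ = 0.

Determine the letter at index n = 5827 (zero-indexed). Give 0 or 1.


1

(n+1)α + ρ = (5828·361) / 607 = 2103908/607
nα + ρ     = (5827·361) / 607 = 2103547/607
⌊2103908/607⌋ = 3466,  ⌊2103547/607⌋ = 3465
s_{5827} = 3466 − 3465 = 1


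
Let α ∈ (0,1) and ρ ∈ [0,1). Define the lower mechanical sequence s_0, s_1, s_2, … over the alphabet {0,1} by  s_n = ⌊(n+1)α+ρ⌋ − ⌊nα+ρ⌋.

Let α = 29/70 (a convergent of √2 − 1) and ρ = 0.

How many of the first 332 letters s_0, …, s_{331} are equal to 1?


137

#1s = Σ_{n=0}^{331} s_n = Σ_{n=0}^{331} (⌊(n+1)α+ρ⌋ − ⌊nα+ρ⌋)
the sum telescopes: every ⌊nα+ρ⌋ with 0 < n < 332 appears once with + and once with −, leaving ⌊332α+ρ⌋ − ⌊0·α+ρ⌋
332α + ρ = (332·29) / 70 = 9628/70
ρ = 0/70
⌊9628/70⌋ = 137,  ⌊0/70⌋ = 0
#1s = 137 − 0 = 137


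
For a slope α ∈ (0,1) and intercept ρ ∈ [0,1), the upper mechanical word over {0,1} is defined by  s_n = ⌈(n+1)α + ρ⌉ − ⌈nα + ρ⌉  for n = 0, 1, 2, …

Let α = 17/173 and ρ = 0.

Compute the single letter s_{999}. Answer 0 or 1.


(n+1)α + ρ = (1000·17) / 173 = 17000/173
nα + ρ     = (999·17) / 173 = 16983/173
⌈17000/173⌉ = 99,  ⌈16983/173⌉ = 99
s_{999} = 99 − 99 = 0

0


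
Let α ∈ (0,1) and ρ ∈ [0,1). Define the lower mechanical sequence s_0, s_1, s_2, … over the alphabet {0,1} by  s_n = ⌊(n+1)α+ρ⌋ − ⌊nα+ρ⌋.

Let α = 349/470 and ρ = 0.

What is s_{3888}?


(n+1)α + ρ = (3889·349) / 470 = 1357261/470
nα + ρ     = (3888·349) / 470 = 1356912/470
⌊1357261/470⌋ = 2887,  ⌊1356912/470⌋ = 2887
s_{3888} = 2887 − 2887 = 0

0


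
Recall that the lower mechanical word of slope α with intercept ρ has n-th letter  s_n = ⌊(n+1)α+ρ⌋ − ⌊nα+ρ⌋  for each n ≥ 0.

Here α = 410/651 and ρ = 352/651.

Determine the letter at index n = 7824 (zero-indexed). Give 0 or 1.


(n+1)α + ρ = (7825·410 + 352) / 651 = 3208602/651
nα + ρ     = (7824·410 + 352) / 651 = 3208192/651
⌊3208602/651⌋ = 4928,  ⌊3208192/651⌋ = 4928
s_{7824} = 4928 − 4928 = 0

0


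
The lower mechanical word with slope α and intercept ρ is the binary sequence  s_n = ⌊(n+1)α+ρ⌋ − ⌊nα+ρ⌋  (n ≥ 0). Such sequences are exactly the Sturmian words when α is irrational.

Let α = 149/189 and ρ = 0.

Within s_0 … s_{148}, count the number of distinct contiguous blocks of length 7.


t_n = ⌊(n·149)/189⌋ for n = 0 … 149:
  n=0…9: ⌊0/189⌋=0 ⌊149/189⌋=0 ⌊298/189⌋=1 ⌊447/189⌋=2 ⌊596/189⌋=3 ⌊745/189⌋=3 ⌊894/189⌋=4 ⌊1043/189⌋=5 ⌊1192/189⌋=6 ⌊1341/189⌋=7
  n=10…19: ⌊1490/189⌋=7 ⌊1639/189⌋=8 ⌊1788/189⌋=9 ⌊1937/189⌋=10 ⌊2086/189⌋=11 ⌊2235/189⌋=11 ⌊2384/189⌋=12 ⌊2533/189⌋=13 ⌊2682/189⌋=14 ⌊2831/189⌋=14
  n=20…29: ⌊2980/189⌋=15 ⌊3129/189⌋=16 ⌊3278/189⌋=17 ⌊3427/189⌋=18 ⌊3576/189⌋=18 ⌊3725/189⌋=19 ⌊3874/189⌋=20 ⌊4023/189⌋=21 ⌊4172/189⌋=22 ⌊4321/189⌋=22
  n=30…39: ⌊4470/189⌋=23 ⌊4619/189⌋=24 ⌊4768/189⌋=25 ⌊4917/189⌋=26 ⌊5066/189⌋=26 ⌊5215/189⌋=27 ⌊5364/189⌋=28 ⌊5513/189⌋=29 ⌊5662/189⌋=29 ⌊5811/189⌋=30
  n=40…49: ⌊5960/189⌋=31 ⌊6109/189⌋=32 ⌊6258/189⌋=33 ⌊6407/189⌋=33 ⌊6556/189⌋=34 ⌊6705/189⌋=35 ⌊6854/189⌋=36 ⌊7003/189⌋=37 ⌊7152/189⌋=37 ⌊7301/189⌋=38
  n=50…59: ⌊7450/189⌋=39 ⌊7599/189⌋=40 ⌊7748/189⌋=40 ⌊7897/189⌋=41 ⌊8046/189⌋=42 ⌊8195/189⌋=43 ⌊8344/189⌋=44 ⌊8493/189⌋=44 ⌊8642/189⌋=45 ⌊8791/189⌋=46
  n=60…69: ⌊8940/189⌋=47 ⌊9089/189⌋=48 ⌊9238/189⌋=48 ⌊9387/189⌋=49 ⌊9536/189⌋=50 ⌊9685/189⌋=51 ⌊9834/189⌋=52 ⌊9983/189⌋=52 ⌊10132/189⌋=53 ⌊10281/189⌋=54
  n=70…79: ⌊10430/189⌋=55 ⌊10579/189⌋=55 ⌊10728/189⌋=56 ⌊10877/189⌋=57 ⌊11026/189⌋=58 ⌊11175/189⌋=59 ⌊11324/189⌋=59 ⌊11473/189⌋=60 ⌊11622/189⌋=61 ⌊11771/189⌋=62
  n=80…89: ⌊11920/189⌋=63 ⌊12069/189⌋=63 ⌊12218/189⌋=64 ⌊12367/189⌋=65 ⌊12516/189⌋=66 ⌊12665/189⌋=67 ⌊12814/189⌋=67 ⌊12963/189⌋=68 ⌊13112/189⌋=69 ⌊13261/189⌋=70
  n=90…99: ⌊13410/189⌋=70 ⌊13559/189⌋=71 ⌊13708/189⌋=72 ⌊13857/189⌋=73 ⌊14006/189⌋=74 ⌊14155/189⌋=74 ⌊14304/189⌋=75 ⌊14453/189⌋=76 ⌊14602/189⌋=77 ⌊14751/189⌋=78
  n=100…109: ⌊14900/189⌋=78 ⌊15049/189⌋=79 ⌊15198/189⌋=80 ⌊15347/189⌋=81 ⌊15496/189⌋=81 ⌊15645/189⌋=82 ⌊15794/189⌋=83 ⌊15943/189⌋=84 ⌊16092/189⌋=85 ⌊16241/189⌋=85
  n=110…119: ⌊16390/189⌋=86 ⌊16539/189⌋=87 ⌊16688/189⌋=88 ⌊16837/189⌋=89 ⌊16986/189⌋=89 ⌊17135/189⌋=90 ⌊17284/189⌋=91 ⌊17433/189⌋=92 ⌊17582/189⌋=93 ⌊17731/189⌋=93
  n=120…129: ⌊17880/189⌋=94 ⌊18029/189⌋=95 ⌊18178/189⌋=96 ⌊18327/189⌋=96 ⌊18476/189⌋=97 ⌊18625/189⌋=98 ⌊18774/189⌋=99 ⌊18923/189⌋=100 ⌊19072/189⌋=100 ⌊19221/189⌋=101
  n=130…139: ⌊19370/189⌋=102 ⌊19519/189⌋=103 ⌊19668/189⌋=104 ⌊19817/189⌋=104 ⌊19966/189⌋=105 ⌊20115/189⌋=106 ⌊20264/189⌋=107 ⌊20413/189⌋=108 ⌊20562/189⌋=108 ⌊20711/189⌋=109
  n=140…149: ⌊20860/189⌋=110 ⌊21009/189⌋=111 ⌊21158/189⌋=111 ⌊21307/189⌋=112 ⌊21456/189⌋=113 ⌊21605/189⌋=114 ⌊21754/189⌋=115 ⌊21903/189⌋=115 ⌊22052/189⌋=116 ⌊22201/189⌋=117
s_n = t_(n+1) − t_n for n = 0 … 148 gives
prefix = 01110111101111011101111011110111101110111101111011101111011110111101110111101111011110111011110111101110111101111011110111011110111101111011101111011
slide a length-7 window over [0..6] … [142..148] (143 windows); first occurrence of each distinct factor:
  [  0..  6] 0111011
  [  1..  7] 1110111
  [  2..  8] 1101111
  [  3..  9] 1011110
  [  4.. 10] 0111101
  [  5.. 11] 1111011
  [ 12.. 18] 1101110
  [ 13.. 19] 1011101
  (the other 135 windows repeat one of these)
distinct factors: {0111011, 0111101, 1011101, 1011110, 1101110, 1101111, 1110111, 1111011}
count = 8  (Sturmian bound for length 7 is 8)

8


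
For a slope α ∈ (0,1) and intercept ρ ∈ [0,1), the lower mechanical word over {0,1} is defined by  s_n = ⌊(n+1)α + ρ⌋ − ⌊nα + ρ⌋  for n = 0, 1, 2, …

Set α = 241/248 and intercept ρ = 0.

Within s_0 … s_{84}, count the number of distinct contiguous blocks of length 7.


t_n = ⌊(n·241)/248⌋ for n = 0 … 85:
  n=0…9: ⌊0/248⌋=0 ⌊241/248⌋=0 ⌊482/248⌋=1 ⌊723/248⌋=2 ⌊964/248⌋=3 ⌊1205/248⌋=4 ⌊1446/248⌋=5 ⌊1687/248⌋=6 ⌊1928/248⌋=7 ⌊2169/248⌋=8
  n=10…19: ⌊2410/248⌋=9 ⌊2651/248⌋=10 ⌊2892/248⌋=11 ⌊3133/248⌋=12 ⌊3374/248⌋=13 ⌊3615/248⌋=14 ⌊3856/248⌋=15 ⌊4097/248⌋=16 ⌊4338/248⌋=17 ⌊4579/248⌋=18
  n=20…29: ⌊4820/248⌋=19 ⌊5061/248⌋=20 ⌊5302/248⌋=21 ⌊5543/248⌋=22 ⌊5784/248⌋=23 ⌊6025/248⌋=24 ⌊6266/248⌋=25 ⌊6507/248⌋=26 ⌊6748/248⌋=27 ⌊6989/248⌋=28
  n=30…39: ⌊7230/248⌋=29 ⌊7471/248⌋=30 ⌊7712/248⌋=31 ⌊7953/248⌋=32 ⌊8194/248⌋=33 ⌊8435/248⌋=34 ⌊8676/248⌋=34 ⌊8917/248⌋=35 ⌊9158/248⌋=36 ⌊9399/248⌋=37
  n=40…49: ⌊9640/248⌋=38 ⌊9881/248⌋=39 ⌊10122/248⌋=40 ⌊10363/248⌋=41 ⌊10604/248⌋=42 ⌊10845/248⌋=43 ⌊11086/248⌋=44 ⌊11327/248⌋=45 ⌊11568/248⌋=46 ⌊11809/248⌋=47
  n=50…59: ⌊12050/248⌋=48 ⌊12291/248⌋=49 ⌊12532/248⌋=50 ⌊12773/248⌋=51 ⌊13014/248⌋=52 ⌊13255/248⌋=53 ⌊13496/248⌋=54 ⌊13737/248⌋=55 ⌊13978/248⌋=56 ⌊14219/248⌋=57
  n=60…69: ⌊14460/248⌋=58 ⌊14701/248⌋=59 ⌊14942/248⌋=60 ⌊15183/248⌋=61 ⌊15424/248⌋=62 ⌊15665/248⌋=63 ⌊15906/248⌋=64 ⌊16147/248⌋=65 ⌊16388/248⌋=66 ⌊16629/248⌋=67
  n=70…79: ⌊16870/248⌋=68 ⌊17111/248⌋=68 ⌊17352/248⌋=69 ⌊17593/248⌋=70 ⌊17834/248⌋=71 ⌊18075/248⌋=72 ⌊18316/248⌋=73 ⌊18557/248⌋=74 ⌊18798/248⌋=75 ⌊19039/248⌋=76
  n=80…85: ⌊19280/248⌋=77 ⌊19521/248⌋=78 ⌊19762/248⌋=79 ⌊20003/248⌋=80 ⌊20244/248⌋=81 ⌊20485/248⌋=82
s_n = t_(n+1) − t_n for n = 0 … 84 gives
prefix = 0111111111111111111111111111111111101111111111111111111111111111111111011111111111111
slide a length-7 window over [0..6] … [78..84] (79 windows); first occurrence of each distinct factor:
  [  0..  6] 0111111
  [  1..  7] 1111111
  [ 29.. 35] 1111110
  [ 30.. 36] 1111101
  [ 31.. 37] 1111011
  [ 32.. 38] 1110111
  [ 33.. 39] 1101111
  [ 34.. 40] 1011111
  (the other 71 windows repeat one of these)
distinct factors: {0111111, 1011111, 1101111, 1110111, 1111011, 1111101, 1111110, 1111111}
count = 8  (Sturmian bound for length 7 is 8)

8


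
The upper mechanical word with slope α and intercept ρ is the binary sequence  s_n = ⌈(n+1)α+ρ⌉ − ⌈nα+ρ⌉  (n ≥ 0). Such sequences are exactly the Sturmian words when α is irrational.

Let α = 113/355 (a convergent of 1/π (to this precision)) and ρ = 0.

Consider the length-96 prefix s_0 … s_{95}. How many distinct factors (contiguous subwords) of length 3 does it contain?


t_n = ⌈(n·113)/355⌉ for n = 0 … 96:
  n=0…9: ⌈0/355⌉=0 ⌈113/355⌉=1 ⌈226/355⌉=1 ⌈339/355⌉=1 ⌈452/355⌉=2 ⌈565/355⌉=2 ⌈678/355⌉=2 ⌈791/355⌉=3 ⌈904/355⌉=3 ⌈1017/355⌉=3
  n=10…19: ⌈1130/355⌉=4 ⌈1243/355⌉=4 ⌈1356/355⌉=4 ⌈1469/355⌉=5 ⌈1582/355⌉=5 ⌈1695/355⌉=5 ⌈1808/355⌉=6 ⌈1921/355⌉=6 ⌈2034/355⌉=6 ⌈2147/355⌉=7
  n=20…29: ⌈2260/355⌉=7 ⌈2373/355⌉=7 ⌈2486/355⌉=8 ⌈2599/355⌉=8 ⌈2712/355⌉=8 ⌈2825/355⌉=8 ⌈2938/355⌉=9 ⌈3051/355⌉=9 ⌈3164/355⌉=9 ⌈3277/355⌉=10
  n=30…39: ⌈3390/355⌉=10 ⌈3503/355⌉=10 ⌈3616/355⌉=11 ⌈3729/355⌉=11 ⌈3842/355⌉=11 ⌈3955/355⌉=12 ⌈4068/355⌉=12 ⌈4181/355⌉=12 ⌈4294/355⌉=13 ⌈4407/355⌉=13
  n=40…49: ⌈4520/355⌉=13 ⌈4633/355⌉=14 ⌈4746/355⌉=14 ⌈4859/355⌉=14 ⌈4972/355⌉=15 ⌈5085/355⌉=15 ⌈5198/355⌉=15 ⌈5311/355⌉=15 ⌈5424/355⌉=16 ⌈5537/355⌉=16
  n=50…59: ⌈5650/355⌉=16 ⌈5763/355⌉=17 ⌈5876/355⌉=17 ⌈5989/355⌉=17 ⌈6102/355⌉=18 ⌈6215/355⌉=18 ⌈6328/355⌉=18 ⌈6441/355⌉=19 ⌈6554/355⌉=19 ⌈6667/355⌉=19
  n=60…69: ⌈6780/355⌉=20 ⌈6893/355⌉=20 ⌈7006/355⌉=20 ⌈7119/355⌉=21 ⌈7232/355⌉=21 ⌈7345/355⌉=21 ⌈7458/355⌉=22 ⌈7571/355⌉=22 ⌈7684/355⌉=22 ⌈7797/355⌉=22
  n=70…79: ⌈7910/355⌉=23 ⌈8023/355⌉=23 ⌈8136/355⌉=23 ⌈8249/355⌉=24 ⌈8362/355⌉=24 ⌈8475/355⌉=24 ⌈8588/355⌉=25 ⌈8701/355⌉=25 ⌈8814/355⌉=25 ⌈8927/355⌉=26
  n=80…89: ⌈9040/355⌉=26 ⌈9153/355⌉=26 ⌈9266/355⌉=27 ⌈9379/355⌉=27 ⌈9492/355⌉=27 ⌈9605/355⌉=28 ⌈9718/355⌉=28 ⌈9831/355⌉=28 ⌈9944/355⌉=29 ⌈10057/355⌉=29
  n=90…96: ⌈10170/355⌉=29 ⌈10283/355⌉=29 ⌈10396/355⌉=30 ⌈10509/355⌉=30 ⌈10622/355⌉=30 ⌈10735/355⌉=31 ⌈10848/355⌉=31
s_n = t_(n+1) − t_n for n = 0 … 95 gives
prefix = 100100100100100100100100010010010010010010010001001001001001001001000100100100100100100100010010
slide a length-3 window over [0..2] … [93..95] (94 windows); first occurrence of each distinct factor:
  [  0..  2] 100
  [  1..  3] 001
  [  2..  4] 010
  [ 22.. 24] 000
  (the other 90 windows repeat one of these)
distinct factors: {000, 001, 010, 100}
count = 4  (Sturmian bound for length 3 is 4)

4


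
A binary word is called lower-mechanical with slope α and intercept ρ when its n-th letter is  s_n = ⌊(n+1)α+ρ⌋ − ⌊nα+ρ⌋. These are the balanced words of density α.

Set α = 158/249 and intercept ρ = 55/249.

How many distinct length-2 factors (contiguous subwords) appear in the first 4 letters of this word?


t_n = ⌊(n·158+55)/249⌋ for n = 0 … 4:
  n=0…4: ⌊55/249⌋=0 ⌊213/249⌋=0 ⌊371/249⌋=1 ⌊529/249⌋=2 ⌊687/249⌋=2
s_n = t_(n+1) − t_n for n = 0 … 3 gives
prefix = 0110
slide a length-2 window over [0..1] … [2..3] (3 windows); first occurrence of each distinct factor:
  [  0..  1] 01
  [  1..  2] 11
  [  2..  3] 10
distinct factors: {01, 10, 11}
count = 3  (Sturmian bound for length 2 is 3)

3


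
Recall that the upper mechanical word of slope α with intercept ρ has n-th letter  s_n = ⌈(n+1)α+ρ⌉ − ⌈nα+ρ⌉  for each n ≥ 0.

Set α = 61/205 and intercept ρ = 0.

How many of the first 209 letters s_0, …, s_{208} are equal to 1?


#1s = Σ_{n=0}^{208} s_n = Σ_{n=0}^{208} (⌈(n+1)α+ρ⌉ − ⌈nα+ρ⌉)
the sum telescopes: every ⌈nα+ρ⌉ with 0 < n < 209 appears once with + and once with −, leaving ⌈209α+ρ⌉ − ⌈0·α+ρ⌉
209α + ρ = (209·61) / 205 = 12749/205
ρ = 0/205
⌈12749/205⌉ = 63,  ⌈0/205⌉ = 0
#1s = 63 − 0 = 63

63


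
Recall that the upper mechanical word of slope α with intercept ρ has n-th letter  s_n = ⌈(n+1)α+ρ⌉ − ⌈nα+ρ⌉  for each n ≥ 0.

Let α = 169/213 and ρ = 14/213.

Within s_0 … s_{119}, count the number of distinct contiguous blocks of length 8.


t_n = ⌈(n·169+14)/213⌉ for n = 0 … 120:
  n=0…9: ⌈14/213⌉=1 ⌈183/213⌉=1 ⌈352/213⌉=2 ⌈521/213⌉=3 ⌈690/213⌉=4 ⌈859/213⌉=5 ⌈1028/213⌉=5 ⌈1197/213⌉=6 ⌈1366/213⌉=7 ⌈1535/213⌉=8
  n=10…19: ⌈1704/213⌉=8 ⌈1873/213⌉=9 ⌈2042/213⌉=10 ⌈2211/213⌉=11 ⌈2380/213⌉=12 ⌈2549/213⌉=12 ⌈2718/213⌉=13 ⌈2887/213⌉=14 ⌈3056/213⌉=15 ⌈3225/213⌉=16
  n=20…29: ⌈3394/213⌉=16 ⌈3563/213⌉=17 ⌈3732/213⌉=18 ⌈3901/213⌉=19 ⌈4070/213⌉=20 ⌈4239/213⌉=20 ⌈4408/213⌉=21 ⌈4577/213⌉=22 ⌈4746/213⌉=23 ⌈4915/213⌉=24
  n=30…39: ⌈5084/213⌉=24 ⌈5253/213⌉=25 ⌈5422/213⌉=26 ⌈5591/213⌉=27 ⌈5760/213⌉=28 ⌈5929/213⌉=28 ⌈6098/213⌉=29 ⌈6267/213⌉=30 ⌈6436/213⌉=31 ⌈6605/213⌉=32
  n=40…49: ⌈6774/213⌉=32 ⌈6943/213⌉=33 ⌈7112/213⌉=34 ⌈7281/213⌉=35 ⌈7450/213⌉=35 ⌈7619/213⌉=36 ⌈7788/213⌉=37 ⌈7957/213⌉=38 ⌈8126/213⌉=39 ⌈8295/213⌉=39
  n=50…59: ⌈8464/213⌉=40 ⌈8633/213⌉=41 ⌈8802/213⌉=42 ⌈8971/213⌉=43 ⌈9140/213⌉=43 ⌈9309/213⌉=44 ⌈9478/213⌉=45 ⌈9647/213⌉=46 ⌈9816/213⌉=47 ⌈9985/213⌉=47
  n=60…69: ⌈10154/213⌉=48 ⌈10323/213⌉=49 ⌈10492/213⌉=50 ⌈10661/213⌉=51 ⌈10830/213⌉=51 ⌈10999/213⌉=52 ⌈11168/213⌉=53 ⌈11337/213⌉=54 ⌈11506/213⌉=55 ⌈11675/213⌉=55
  n=70…79: ⌈11844/213⌉=56 ⌈12013/213⌉=57 ⌈12182/213⌉=58 ⌈12351/213⌉=58 ⌈12520/213⌉=59 ⌈12689/213⌉=60 ⌈12858/213⌉=61 ⌈13027/213⌉=62 ⌈13196/213⌉=62 ⌈13365/213⌉=63
  n=80…89: ⌈13534/213⌉=64 ⌈13703/213⌉=65 ⌈13872/213⌉=66 ⌈14041/213⌉=66 ⌈14210/213⌉=67 ⌈14379/213⌉=68 ⌈14548/213⌉=69 ⌈14717/213⌉=70 ⌈14886/213⌉=70 ⌈15055/213⌉=71
  n=90…99: ⌈15224/213⌉=72 ⌈15393/213⌉=73 ⌈15562/213⌉=74 ⌈15731/213⌉=74 ⌈15900/213⌉=75 ⌈16069/213⌉=76 ⌈16238/213⌉=77 ⌈16407/213⌉=78 ⌈16576/213⌉=78 ⌈16745/213⌉=79
  n=100…109: ⌈16914/213⌉=80 ⌈17083/213⌉=81 ⌈17252/213⌉=81 ⌈17421/213⌉=82 ⌈17590/213⌉=83 ⌈17759/213⌉=84 ⌈17928/213⌉=85 ⌈18097/213⌉=85 ⌈18266/213⌉=86 ⌈18435/213⌉=87
  n=110…119: ⌈18604/213⌉=88 ⌈18773/213⌉=89 ⌈18942/213⌉=89 ⌈19111/213⌉=90 ⌈19280/213⌉=91 ⌈19449/213⌉=92 ⌈19618/213⌉=93 ⌈19787/213⌉=93 ⌈19956/213⌉=94 ⌈20125/213⌉=95
  n=120: ⌈20294/213⌉=96
s_n = t_(n+1) − t_n for n = 0 … 119 gives
prefix = 011110111011110111101111011110111101111011101111011110111101111011110111011110111101111011110111101110111101111011110111
slide a length-8 window over [0..7] … [112..119] (113 windows); first occurrence of each distinct factor:
  [  0..  7] 01111011
  [  1..  8] 11110111
  [  2..  9] 11101110
  [  3.. 10] 11011101
  [  4.. 11] 10111011
  [  5.. 12] 01110111
  [  6.. 13] 11101111
  [  7.. 14] 11011110
  [  8.. 15] 10111101
  (the other 104 windows repeat one of these)
distinct factors: {01110111, 01111011, 10111011, 10111101, 11011101, 11011110, 11101110, 11101111, 11110111}
count = 9  (Sturmian bound for length 8 is 9)

9
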